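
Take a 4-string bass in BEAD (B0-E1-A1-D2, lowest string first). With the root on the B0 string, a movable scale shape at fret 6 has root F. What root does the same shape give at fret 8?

Moving from fret 6 to fret 8 shifts the root by 2 semitones.
F up 2 semitones is G.

G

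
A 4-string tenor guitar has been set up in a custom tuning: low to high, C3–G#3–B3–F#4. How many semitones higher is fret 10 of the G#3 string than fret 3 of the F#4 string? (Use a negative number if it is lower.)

-3 semitones

G#3 at fret 10 → F#4 (MIDI 66); F#4 at fret 3 → A4 (MIDI 69).
66 − 69 = -3, so the two pitches are 3 semitones apart.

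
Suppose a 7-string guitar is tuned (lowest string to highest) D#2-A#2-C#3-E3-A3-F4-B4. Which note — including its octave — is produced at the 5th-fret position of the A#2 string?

The open A#2 string plus 5 semitones: A#–B–C–C#–D–D#.
The walk passes from B into C once, so the octave number goes from 2 to 3.
(Equivalently spelled Eb3.)

D#3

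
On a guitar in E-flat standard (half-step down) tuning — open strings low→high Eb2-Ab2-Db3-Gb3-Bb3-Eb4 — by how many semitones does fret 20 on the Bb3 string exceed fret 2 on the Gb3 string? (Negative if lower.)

Bb3 at fret 20 → Gb5 (MIDI 78); Gb3 at fret 2 → Ab3 (MIDI 56).
78 − 56 = 22, so the two pitches are 22 semitones apart.

22 semitones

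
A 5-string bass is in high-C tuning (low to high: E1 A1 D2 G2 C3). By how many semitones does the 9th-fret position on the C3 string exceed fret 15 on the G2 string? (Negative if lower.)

-1 semitone

C3 at fret 9 → A3 (MIDI 57); G2 at fret 15 → A#3 (MIDI 58).
57 − 58 = -1, so the two pitches are 1 semitone apart.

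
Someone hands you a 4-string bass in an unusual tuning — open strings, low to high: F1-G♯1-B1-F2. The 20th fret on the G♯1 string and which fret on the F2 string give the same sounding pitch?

G♯1 at fret 20 is G♯1 + 20 semitones = E3.
The open F2 string is 9 semitones above the open G♯1, so the same pitch on the F2 string lies at fret 20 − 9 = 11.

11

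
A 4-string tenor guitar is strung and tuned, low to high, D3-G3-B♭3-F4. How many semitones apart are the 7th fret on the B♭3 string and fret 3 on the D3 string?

B♭3 at fret 7 → F4 (MIDI 65); D3 at fret 3 → F3 (MIDI 53).
65 − 53 = 12, so the two pitches are 12 semitones apart, with F4 the higher.

12 semitones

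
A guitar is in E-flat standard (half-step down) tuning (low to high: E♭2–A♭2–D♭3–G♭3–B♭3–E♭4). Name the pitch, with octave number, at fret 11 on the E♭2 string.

Each fret is one semitone, so E♭2 + 11 = D3.

D3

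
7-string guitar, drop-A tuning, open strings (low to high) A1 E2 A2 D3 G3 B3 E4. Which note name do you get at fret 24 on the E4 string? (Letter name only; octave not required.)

E

Each fret is one semitone, so E4 + 24 = E.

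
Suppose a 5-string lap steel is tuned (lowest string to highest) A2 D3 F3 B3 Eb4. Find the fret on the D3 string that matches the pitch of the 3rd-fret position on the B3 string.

Fret 3 on B3 is MIDI 59 + 3 = 62 (D4). On the D3 string (open MIDI 50), that pitch is 62 − 50 = fret 12.

12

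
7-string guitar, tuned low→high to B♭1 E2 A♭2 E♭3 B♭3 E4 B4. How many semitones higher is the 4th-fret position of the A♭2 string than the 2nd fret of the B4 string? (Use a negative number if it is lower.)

A♭2 at fret 4 → C3 (MIDI 48); B4 at fret 2 → D♭5 (MIDI 73).
48 − 73 = -25, so the two pitches are 25 semitones apart.

-25 semitones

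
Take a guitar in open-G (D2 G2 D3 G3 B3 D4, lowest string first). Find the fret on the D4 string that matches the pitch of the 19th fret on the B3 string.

B3 at fret 19 is B3 + 19 semitones = F♯5.
The open D4 string is 3 semitones above the open B3, so the same pitch on the D4 string lies at fret 19 − 3 = 16.

16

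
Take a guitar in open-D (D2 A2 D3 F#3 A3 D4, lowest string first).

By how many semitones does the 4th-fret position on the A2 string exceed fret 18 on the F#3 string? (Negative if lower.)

A2 at fret 4 → C#3 (MIDI 49); F#3 at fret 18 → C5 (MIDI 72).
49 − 72 = -23, so the two pitches are 23 semitones apart.

-23 semitones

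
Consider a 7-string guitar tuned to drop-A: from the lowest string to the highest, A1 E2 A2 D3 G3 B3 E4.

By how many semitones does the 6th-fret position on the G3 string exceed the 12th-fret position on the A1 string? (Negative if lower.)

G3 at fret 6 → C#4 (MIDI 61); A1 at fret 12 → A2 (MIDI 45).
61 − 45 = 16, so the two pitches are 16 semitones apart.

16 semitones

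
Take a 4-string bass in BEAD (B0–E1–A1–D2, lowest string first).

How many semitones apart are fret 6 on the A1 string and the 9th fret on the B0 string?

7 semitones

A1 at fret 6 → D#2 (MIDI 39); B0 at fret 9 → G#1 (MIDI 32).
39 − 32 = 7, so the two pitches are 7 semitones apart, with D#2 the higher.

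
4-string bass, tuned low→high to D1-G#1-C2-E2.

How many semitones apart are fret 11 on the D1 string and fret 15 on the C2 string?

14 semitones

D1 at fret 11 → C#2 (MIDI 37); C2 at fret 15 → D#3 (MIDI 51).
37 − 51 = -14, so the two pitches are 14 semitones apart, with D#3 the higher.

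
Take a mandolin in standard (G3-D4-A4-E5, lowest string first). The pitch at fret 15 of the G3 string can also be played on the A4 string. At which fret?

1

G3 at fret 15 is G3 + 15 semitones = A♯4.
The open A4 string is 14 semitones above the open G3, so the same pitch on the A4 string lies at fret 15 − 14 = 1.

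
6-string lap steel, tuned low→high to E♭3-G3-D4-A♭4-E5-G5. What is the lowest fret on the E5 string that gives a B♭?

6

From E5, count semitones up the chromatic scale until reaching B♭: E–F–Gb–G–Ab–A–Bb — 6 steps.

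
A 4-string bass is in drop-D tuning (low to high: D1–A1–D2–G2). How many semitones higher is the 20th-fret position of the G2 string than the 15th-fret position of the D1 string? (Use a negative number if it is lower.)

G2 at fret 20 → D#4 (MIDI 63); D1 at fret 15 → F2 (MIDI 41).
63 − 41 = 22, so the two pitches are 22 semitones apart.

22 semitones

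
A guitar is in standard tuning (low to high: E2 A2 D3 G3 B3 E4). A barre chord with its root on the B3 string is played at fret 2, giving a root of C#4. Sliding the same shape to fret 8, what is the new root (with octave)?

G4

Moving from fret 2 to fret 8 shifts the root by 6 semitones.
C#4 up 6 semitones is G4.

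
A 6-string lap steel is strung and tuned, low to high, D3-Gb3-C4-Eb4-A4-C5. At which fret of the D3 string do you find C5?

C5 is 22 semitones above the open D3 (D–Eb–E–F–…–Bb–B–C), so it sits at fret 22.

22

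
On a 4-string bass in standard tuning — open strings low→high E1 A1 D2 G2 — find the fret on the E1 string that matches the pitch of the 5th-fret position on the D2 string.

D2 at fret 5 is D2 + 5 semitones = G2.
The open E1 string is 10 semitones below the open D2, so the same pitch on the E1 string lies at fret 5 + 10 = 15.

15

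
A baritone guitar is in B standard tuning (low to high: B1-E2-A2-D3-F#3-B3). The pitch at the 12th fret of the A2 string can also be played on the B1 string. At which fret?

22

A2 at fret 12 is A2 + 12 semitones = A3.
The open B1 string is 10 semitones below the open A2, so the same pitch on the B1 string lies at fret 12 + 10 = 22.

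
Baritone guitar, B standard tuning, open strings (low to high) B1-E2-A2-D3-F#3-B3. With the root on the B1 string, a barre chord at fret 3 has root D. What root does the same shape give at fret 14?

C#

Moving from fret 3 to fret 14 shifts the root by 11 semitones.
D up 11 semitones is C#.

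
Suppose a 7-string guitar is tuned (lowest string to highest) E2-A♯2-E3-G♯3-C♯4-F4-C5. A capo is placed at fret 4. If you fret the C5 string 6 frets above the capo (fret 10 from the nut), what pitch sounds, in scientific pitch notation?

The capo raises the open C5 by 4 semitones to E5; fretting 6 more gives C5 + 4 + 6 = C5 + 10 semitones = A♯5.

A♯5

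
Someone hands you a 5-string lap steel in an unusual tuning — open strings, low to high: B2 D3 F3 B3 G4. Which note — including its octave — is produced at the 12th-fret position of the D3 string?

D4

Each fret is one semitone, so D3 + 12 = D4.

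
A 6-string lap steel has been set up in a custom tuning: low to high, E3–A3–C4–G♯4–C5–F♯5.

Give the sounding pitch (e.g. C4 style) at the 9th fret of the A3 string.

The open A3 string plus 9 semitones: A–A#–B–C–C#–D–D#–E–F–F#.
The walk passes from B into C once, so the octave number goes from 3 to 4.
(Equivalently spelled G♭4.)

F♯4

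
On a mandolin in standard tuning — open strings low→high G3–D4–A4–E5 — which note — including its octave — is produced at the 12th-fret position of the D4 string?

D4 is MIDI 62. Adding 12 gives 74, which is D5.

D5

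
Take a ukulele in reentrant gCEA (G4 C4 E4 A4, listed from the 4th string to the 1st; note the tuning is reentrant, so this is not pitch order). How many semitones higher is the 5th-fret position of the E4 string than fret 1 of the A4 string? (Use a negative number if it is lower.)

-1 semitone

E4 at fret 5 → A4 (MIDI 69); A4 at fret 1 → A♯4 (MIDI 70).
69 − 70 = -1, so the two pitches are 1 semitone apart.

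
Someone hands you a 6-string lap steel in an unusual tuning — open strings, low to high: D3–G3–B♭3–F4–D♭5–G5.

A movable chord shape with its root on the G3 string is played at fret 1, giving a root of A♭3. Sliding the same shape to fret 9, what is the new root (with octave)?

Moving from fret 1 to fret 9 shifts the root by 8 semitones.
A♭3 up 8 semitones is E4.

E4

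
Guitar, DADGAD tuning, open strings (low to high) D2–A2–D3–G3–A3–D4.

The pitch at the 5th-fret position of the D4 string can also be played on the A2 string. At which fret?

22

D4 at fret 5 is D4 + 5 semitones = G4.
The open A2 string is 17 semitones below the open D4, so the same pitch on the A2 string lies at fret 5 + 17 = 22.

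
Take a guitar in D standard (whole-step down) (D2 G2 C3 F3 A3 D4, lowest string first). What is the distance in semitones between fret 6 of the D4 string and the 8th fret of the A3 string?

D4 at fret 6 → G#4 (MIDI 68); A3 at fret 8 → F4 (MIDI 65).
68 − 65 = 3, so the two pitches are 3 semitones apart, with G#4 the higher.

3 semitones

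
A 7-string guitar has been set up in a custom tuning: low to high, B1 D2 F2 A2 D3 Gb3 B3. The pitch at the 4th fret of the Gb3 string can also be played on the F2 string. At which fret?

17

Gb3 at fret 4 is Gb3 + 4 semitones = Bb3.
The open F2 string is 13 semitones below the open Gb3, so the same pitch on the F2 string lies at fret 4 + 13 = 17.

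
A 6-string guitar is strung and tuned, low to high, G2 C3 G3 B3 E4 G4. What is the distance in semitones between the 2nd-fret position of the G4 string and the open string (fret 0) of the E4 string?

G4 at fret 2 → A4 (MIDI 69); E4 at fret 0 → E4 (MIDI 64).
69 − 64 = 5, so the two pitches are 5 semitones apart, with A4 the higher.

5 semitones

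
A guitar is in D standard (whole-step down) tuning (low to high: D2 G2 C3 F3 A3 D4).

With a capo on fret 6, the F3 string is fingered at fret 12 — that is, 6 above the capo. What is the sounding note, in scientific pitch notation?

F4

The capo raises the open F3 by 6 semitones to B3; fretting 6 more gives F3 + 6 + 6 = F3 + 12 semitones = F4.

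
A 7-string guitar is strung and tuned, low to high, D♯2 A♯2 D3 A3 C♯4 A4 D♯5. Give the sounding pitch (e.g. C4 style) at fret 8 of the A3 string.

The open A3 string plus 8 semitones: A–A#–B–C–C#–D–D#–E–F.
The walk passes from B into C once, so the octave number goes from 3 to 4.

F4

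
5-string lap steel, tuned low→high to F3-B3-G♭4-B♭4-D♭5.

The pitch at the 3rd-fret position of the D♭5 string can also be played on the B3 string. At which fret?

D♭5 at fret 3 is D♭5 + 3 semitones = E5.
The open B3 string is 14 semitones below the open D♭5, so the same pitch on the B3 string lies at fret 3 + 14 = 17.

17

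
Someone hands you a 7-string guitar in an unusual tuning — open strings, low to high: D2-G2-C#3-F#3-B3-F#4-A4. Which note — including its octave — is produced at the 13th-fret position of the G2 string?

G#3

The open G2 string plus 13 semitones: G–G#–A–A#–…–F#–G–G#.
The walk passes from B into C once, so the octave number goes from 2 to 3.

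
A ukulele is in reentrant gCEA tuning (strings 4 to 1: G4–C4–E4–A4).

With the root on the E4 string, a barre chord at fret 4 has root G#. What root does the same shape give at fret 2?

Moving from fret 4 to fret 2 shifts the root by -2 semitones.
G# down 2 semitones is F#.

F#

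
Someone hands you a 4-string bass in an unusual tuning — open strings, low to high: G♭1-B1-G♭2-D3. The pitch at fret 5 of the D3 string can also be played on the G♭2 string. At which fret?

D3 at fret 5 is D3 + 5 semitones = G3.
The open G♭2 string is 8 semitones below the open D3, so the same pitch on the G♭2 string lies at fret 5 + 8 = 13.

13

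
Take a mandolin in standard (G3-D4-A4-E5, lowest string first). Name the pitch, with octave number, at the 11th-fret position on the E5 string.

E5 is MIDI 76. Adding 11 gives 87, which is D♯6.
(Equivalently spelled E♭6.)

D♯6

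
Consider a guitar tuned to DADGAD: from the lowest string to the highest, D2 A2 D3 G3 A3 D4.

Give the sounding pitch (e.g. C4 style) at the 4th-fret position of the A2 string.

Each fret is one semitone, so A2 + 4 = C#3.
(Equivalently spelled Db3.)

C#3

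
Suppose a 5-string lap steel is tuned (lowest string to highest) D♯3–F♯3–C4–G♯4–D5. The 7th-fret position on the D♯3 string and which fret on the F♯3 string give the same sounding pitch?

Fret 7 on D♯3 is MIDI 51 + 7 = 58 (A♯3). On the F♯3 string (open MIDI 54), that pitch is 58 − 54 = fret 4.

4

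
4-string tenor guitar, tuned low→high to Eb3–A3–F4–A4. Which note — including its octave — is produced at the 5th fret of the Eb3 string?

Ab3

The open Eb3 string plus 5 semitones: Eb–E–F–Gb–G–Ab.
No B→C boundary is crossed, so the octave stays at 3.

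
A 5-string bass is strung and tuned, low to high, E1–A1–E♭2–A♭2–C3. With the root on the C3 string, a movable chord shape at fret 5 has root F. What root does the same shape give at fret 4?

Moving from fret 5 to fret 4 shifts the root by -1 semitone.
F down 1 semitone is E.

E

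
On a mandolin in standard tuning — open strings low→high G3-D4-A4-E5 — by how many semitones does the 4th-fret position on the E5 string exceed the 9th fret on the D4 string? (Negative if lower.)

E5 at fret 4 → G#5 (MIDI 80); D4 at fret 9 → B4 (MIDI 71).
80 − 71 = 9, so the two pitches are 9 semitones apart.

9 semitones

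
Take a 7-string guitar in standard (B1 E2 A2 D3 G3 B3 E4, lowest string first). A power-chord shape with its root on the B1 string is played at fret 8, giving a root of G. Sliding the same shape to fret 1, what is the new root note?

C

Moving from fret 8 to fret 1 shifts the root by -7 semitones.
G down 7 semitones is C.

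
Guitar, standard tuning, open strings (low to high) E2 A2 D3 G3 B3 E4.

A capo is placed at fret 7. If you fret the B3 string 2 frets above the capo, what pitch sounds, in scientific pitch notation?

G#4

The capo raises the open B3 by 7 semitones to F#4; fretting 2 more gives B3 + 7 + 2 = B3 + 9 semitones = G#4.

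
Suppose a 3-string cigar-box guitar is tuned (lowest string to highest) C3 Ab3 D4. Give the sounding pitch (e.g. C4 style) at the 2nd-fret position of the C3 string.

D3

C3 is MIDI 48. Adding 2 gives 50, which is D3.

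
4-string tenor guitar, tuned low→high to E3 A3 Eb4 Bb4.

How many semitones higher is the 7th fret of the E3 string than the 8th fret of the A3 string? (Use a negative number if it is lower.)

E3 at fret 7 → B3 (MIDI 59); A3 at fret 8 → F4 (MIDI 65).
59 − 65 = -6, so the two pitches are 6 semitones apart.

-6 semitones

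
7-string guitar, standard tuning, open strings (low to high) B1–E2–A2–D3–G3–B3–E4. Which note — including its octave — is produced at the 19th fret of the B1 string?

F♯3

The open B1 string plus 19 semitones: B–C–C#–D–…–E–F–F#.
The walk passes from B into C 2 times, so the octave number goes from 1 to 3.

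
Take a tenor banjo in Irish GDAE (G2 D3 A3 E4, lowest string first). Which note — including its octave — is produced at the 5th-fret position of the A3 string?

Each fret is one semitone, so A3 + 5 = D4.

D4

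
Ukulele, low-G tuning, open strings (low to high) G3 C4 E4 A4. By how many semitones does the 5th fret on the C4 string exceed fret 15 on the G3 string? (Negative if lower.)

-5 semitones

C4 at fret 5 → F4 (MIDI 65); G3 at fret 15 → A#4 (MIDI 70).
65 − 70 = -5, so the two pitches are 5 semitones apart.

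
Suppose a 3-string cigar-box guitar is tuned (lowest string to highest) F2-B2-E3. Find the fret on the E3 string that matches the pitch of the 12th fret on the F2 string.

Fret 12 on F2 is MIDI 41 + 12 = 53 (F3). On the E3 string (open MIDI 52), that pitch is 53 − 52 = fret 1.

1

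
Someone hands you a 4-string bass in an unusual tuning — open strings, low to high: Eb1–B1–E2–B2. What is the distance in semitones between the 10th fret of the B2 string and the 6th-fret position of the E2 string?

B2 at fret 10 → A3 (MIDI 57); E2 at fret 6 → Bb2 (MIDI 46).
57 − 46 = 11, so the two pitches are 11 semitones apart, with A3 the higher.

11 semitones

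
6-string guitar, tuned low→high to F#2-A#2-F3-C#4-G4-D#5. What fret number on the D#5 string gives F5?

2

F5 is 2 semitones above the open D#5 (D#–E–F), so it sits at fret 2.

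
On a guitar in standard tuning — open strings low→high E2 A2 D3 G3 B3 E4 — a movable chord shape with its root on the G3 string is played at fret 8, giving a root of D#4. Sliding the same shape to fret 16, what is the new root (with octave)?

B4

Moving from fret 8 to fret 16 shifts the root by 8 semitones.
D#4 up 8 semitones is B4.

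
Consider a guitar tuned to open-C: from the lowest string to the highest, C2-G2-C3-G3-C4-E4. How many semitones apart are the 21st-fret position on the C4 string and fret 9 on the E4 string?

8 semitones

C4 at fret 21 → A5 (MIDI 81); E4 at fret 9 → C#5 (MIDI 73).
81 − 73 = 8, so the two pitches are 8 semitones apart, with A5 the higher.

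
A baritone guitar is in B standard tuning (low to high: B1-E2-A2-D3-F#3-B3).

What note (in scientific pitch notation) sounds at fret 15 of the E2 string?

Each fret is one semitone, so E2 + 15 = G3.

G3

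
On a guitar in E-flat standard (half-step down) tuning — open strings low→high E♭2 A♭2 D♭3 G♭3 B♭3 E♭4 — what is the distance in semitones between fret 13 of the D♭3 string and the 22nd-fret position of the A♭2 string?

D♭3 at fret 13 → D4 (MIDI 62); A♭2 at fret 22 → G♭4 (MIDI 66).
62 − 66 = -4, so the two pitches are 4 semitones apart, with G♭4 the higher.

4 semitones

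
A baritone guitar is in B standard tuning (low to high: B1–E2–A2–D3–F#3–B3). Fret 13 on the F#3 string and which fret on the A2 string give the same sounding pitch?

F#3 at fret 13 is F#3 + 13 semitones = G4.
The open A2 string is 9 semitones below the open F#3, so the same pitch on the A2 string lies at fret 13 + 9 = 22.

22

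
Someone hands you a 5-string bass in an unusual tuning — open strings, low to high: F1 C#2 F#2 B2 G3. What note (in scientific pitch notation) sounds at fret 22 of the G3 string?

F5

G3 is MIDI 55. Adding 22 gives 77, which is F5.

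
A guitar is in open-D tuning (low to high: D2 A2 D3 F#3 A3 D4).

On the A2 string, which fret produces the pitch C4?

15

C4 is 15 semitones above the open A2 (A–A#–B–C–…–A#–B–C), so it sits at fret 15.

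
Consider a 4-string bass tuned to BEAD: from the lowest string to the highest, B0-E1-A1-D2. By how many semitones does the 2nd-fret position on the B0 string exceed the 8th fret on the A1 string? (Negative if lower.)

-16 semitones

B0 at fret 2 → C♯1 (MIDI 25); A1 at fret 8 → F2 (MIDI 41).
25 − 41 = -16, so the two pitches are 16 semitones apart.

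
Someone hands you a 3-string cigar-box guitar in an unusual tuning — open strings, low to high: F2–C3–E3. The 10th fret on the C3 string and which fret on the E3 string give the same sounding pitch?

6

C3 at fret 10 is C3 + 10 semitones = A#3.
The open E3 string is 4 semitones above the open C3, so the same pitch on the E3 string lies at fret 10 − 4 = 6.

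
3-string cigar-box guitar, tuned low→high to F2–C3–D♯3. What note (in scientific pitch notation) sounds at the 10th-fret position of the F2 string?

The open F2 string plus 10 semitones: F–F#–G–G#–…–C#–D–D#.
The walk passes from B into C once, so the octave number goes from 2 to 3.

D♯3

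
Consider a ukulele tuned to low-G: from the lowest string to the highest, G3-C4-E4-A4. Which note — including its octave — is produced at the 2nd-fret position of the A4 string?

The open A4 string plus 2 semitones: A–A#–B.
No B→C boundary is crossed, so the octave stays at 4.

B4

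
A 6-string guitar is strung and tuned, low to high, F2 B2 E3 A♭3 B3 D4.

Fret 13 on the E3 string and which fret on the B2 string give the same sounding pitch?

18

E3 at fret 13 is E3 + 13 semitones = F4.
The open B2 string is 5 semitones below the open E3, so the same pitch on the B2 string lies at fret 13 + 5 = 18.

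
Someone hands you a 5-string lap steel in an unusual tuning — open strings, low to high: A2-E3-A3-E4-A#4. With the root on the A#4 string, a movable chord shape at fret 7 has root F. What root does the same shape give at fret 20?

Moving from fret 7 to fret 20 shifts the root by 13 semitones.
F up 13 semitones is F#.

F#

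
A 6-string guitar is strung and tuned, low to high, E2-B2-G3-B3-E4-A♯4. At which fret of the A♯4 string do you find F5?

F5 is 7 semitones above the open A♯4 (A#–B–C–C#–D–D#–E–F), so it sits at fret 7.

7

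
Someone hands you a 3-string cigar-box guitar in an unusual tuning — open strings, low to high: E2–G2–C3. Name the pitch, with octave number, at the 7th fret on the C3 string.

Each fret is one semitone, so C3 + 7 = G3.

G3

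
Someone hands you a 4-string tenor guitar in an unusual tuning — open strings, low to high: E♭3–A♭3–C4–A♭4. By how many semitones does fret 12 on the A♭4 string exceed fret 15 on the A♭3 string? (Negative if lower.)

A♭4 at fret 12 → A♭5 (MIDI 80); A♭3 at fret 15 → B4 (MIDI 71).
80 − 71 = 9, so the two pitches are 9 semitones apart.

9 semitones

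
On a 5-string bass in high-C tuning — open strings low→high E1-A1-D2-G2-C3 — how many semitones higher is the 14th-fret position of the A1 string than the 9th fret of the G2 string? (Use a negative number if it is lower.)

A1 at fret 14 → B2 (MIDI 47); G2 at fret 9 → E3 (MIDI 52).
47 − 52 = -5, so the two pitches are 5 semitones apart.

-5 semitones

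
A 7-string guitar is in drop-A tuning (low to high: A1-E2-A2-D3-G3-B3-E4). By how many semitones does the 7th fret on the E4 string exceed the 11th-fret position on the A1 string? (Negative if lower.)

E4 at fret 7 → B4 (MIDI 71); A1 at fret 11 → G♯2 (MIDI 44).
71 − 44 = 27, so the two pitches are 27 semitones apart.

27 semitones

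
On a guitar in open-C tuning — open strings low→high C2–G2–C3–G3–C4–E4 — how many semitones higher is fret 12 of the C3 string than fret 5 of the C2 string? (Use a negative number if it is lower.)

19 semitones

C3 at fret 12 → C4 (MIDI 60); C2 at fret 5 → F2 (MIDI 41).
60 − 41 = 19, so the two pitches are 19 semitones apart.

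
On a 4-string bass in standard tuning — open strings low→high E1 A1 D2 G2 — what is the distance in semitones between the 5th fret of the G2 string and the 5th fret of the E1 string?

G2 at fret 5 → C3 (MIDI 48); E1 at fret 5 → A1 (MIDI 33).
48 − 33 = 15, so the two pitches are 15 semitones apart, with C3 the higher.

15 semitones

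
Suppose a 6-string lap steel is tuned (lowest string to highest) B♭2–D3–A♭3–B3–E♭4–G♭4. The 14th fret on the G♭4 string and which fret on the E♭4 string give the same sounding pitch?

17

G♭4 at fret 14 is G♭4 + 14 semitones = A♭5.
The open E♭4 string is 3 semitones below the open G♭4, so the same pitch on the E♭4 string lies at fret 14 + 3 = 17.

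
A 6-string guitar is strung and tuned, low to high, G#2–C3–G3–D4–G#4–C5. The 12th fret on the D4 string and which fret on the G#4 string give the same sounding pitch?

Fret 12 on D4 is MIDI 62 + 12 = 74 (D5). On the G#4 string (open MIDI 68), that pitch is 74 − 68 = fret 6.

6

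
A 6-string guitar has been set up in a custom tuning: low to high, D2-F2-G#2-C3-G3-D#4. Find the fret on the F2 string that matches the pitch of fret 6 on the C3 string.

13

C3 at fret 6 is C3 + 6 semitones = F#3.
The open F2 string is 7 semitones below the open C3, so the same pitch on the F2 string lies at fret 6 + 7 = 13.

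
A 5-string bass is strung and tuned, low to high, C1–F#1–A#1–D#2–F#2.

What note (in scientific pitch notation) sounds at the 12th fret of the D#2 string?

D#2 is MIDI 39. Adding 12 gives 51, which is D#3.
(Equivalently spelled Eb3.)

D#3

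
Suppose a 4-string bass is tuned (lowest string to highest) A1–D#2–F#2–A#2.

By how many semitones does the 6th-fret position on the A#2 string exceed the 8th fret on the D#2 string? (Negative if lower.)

5 semitones

A#2 at fret 6 → E3 (MIDI 52); D#2 at fret 8 → B2 (MIDI 47).
52 − 47 = 5, so the two pitches are 5 semitones apart.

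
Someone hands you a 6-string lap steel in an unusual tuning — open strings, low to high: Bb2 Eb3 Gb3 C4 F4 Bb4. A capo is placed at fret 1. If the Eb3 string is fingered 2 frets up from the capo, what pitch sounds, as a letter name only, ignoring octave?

The capo raises the open Eb3 by 1 semitone to E3; fretting 2 more gives Eb3 + 1 + 2 = Eb3 + 3 semitones, landing on Gb.
(Also written F#.)

Gb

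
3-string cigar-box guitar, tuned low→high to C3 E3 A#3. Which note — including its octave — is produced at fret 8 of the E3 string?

The open E3 string plus 8 semitones: E–F–F#–G–G#–A–A#–B–C.
The walk passes from B into C once, so the octave number goes from 3 to 4.

C4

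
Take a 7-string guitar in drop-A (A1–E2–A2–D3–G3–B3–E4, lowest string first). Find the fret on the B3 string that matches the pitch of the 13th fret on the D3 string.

Fret 13 on D3 is MIDI 50 + 13 = 63 (D♯4). On the B3 string (open MIDI 59), that pitch is 63 − 59 = fret 4.

4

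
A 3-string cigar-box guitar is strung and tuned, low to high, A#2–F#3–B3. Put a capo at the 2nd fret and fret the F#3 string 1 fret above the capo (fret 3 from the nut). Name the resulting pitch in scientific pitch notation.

The capo raises the open F#3 by 2 semitones to G#3; fretting 1 more gives F#3 + 2 + 1 = F#3 + 3 semitones = A3.

A3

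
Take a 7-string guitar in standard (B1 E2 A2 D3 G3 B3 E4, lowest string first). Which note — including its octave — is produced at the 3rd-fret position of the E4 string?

G4

E4 is MIDI 64. Adding 3 gives 67, which is G4.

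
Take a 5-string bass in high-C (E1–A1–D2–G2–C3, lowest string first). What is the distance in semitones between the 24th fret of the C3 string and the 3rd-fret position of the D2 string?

31 semitones

C3 at fret 24 → C5 (MIDI 72); D2 at fret 3 → F2 (MIDI 41).
72 − 41 = 31, so the two pitches are 31 semitones apart, with C5 the higher.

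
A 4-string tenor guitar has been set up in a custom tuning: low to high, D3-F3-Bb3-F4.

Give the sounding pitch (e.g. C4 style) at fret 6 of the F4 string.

F4 is MIDI 65. Adding 6 gives 71, which is B4.

B4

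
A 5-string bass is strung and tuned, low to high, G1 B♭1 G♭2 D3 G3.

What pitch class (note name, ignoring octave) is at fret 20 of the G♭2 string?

D

The open G♭2 string plus 20 semitones: Gb–G–Ab–A–…–C–Db–D.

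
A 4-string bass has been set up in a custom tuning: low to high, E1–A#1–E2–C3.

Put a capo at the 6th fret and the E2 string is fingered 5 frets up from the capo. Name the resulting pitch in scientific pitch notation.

The capo raises the open E2 by 6 semitones to A#2; fretting 5 more gives E2 + 6 + 5 = E2 + 11 semitones = D#3.
(Also written Eb.)

D#3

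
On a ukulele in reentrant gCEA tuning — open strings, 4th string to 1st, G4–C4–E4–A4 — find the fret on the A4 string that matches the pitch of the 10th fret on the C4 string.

Fret 10 on C4 is MIDI 60 + 10 = 70 (A#4). On the A4 string (open MIDI 69), that pitch is 70 − 69 = fret 1.

1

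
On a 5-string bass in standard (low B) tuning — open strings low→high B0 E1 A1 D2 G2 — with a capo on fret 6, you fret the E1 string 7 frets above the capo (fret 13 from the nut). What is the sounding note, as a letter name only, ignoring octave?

F

The capo raises the open E1 by 6 semitones to A♯1; fretting 7 more gives E1 + 6 + 7 = E1 + 13 semitones, landing on F.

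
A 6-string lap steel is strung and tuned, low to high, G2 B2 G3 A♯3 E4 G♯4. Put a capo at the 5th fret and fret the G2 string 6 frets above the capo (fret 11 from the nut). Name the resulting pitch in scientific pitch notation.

The capo raises the open G2 by 5 semitones to C3; fretting 6 more gives G2 + 5 + 6 = G2 + 11 semitones = F♯3.
(Also written G♭.)

F♯3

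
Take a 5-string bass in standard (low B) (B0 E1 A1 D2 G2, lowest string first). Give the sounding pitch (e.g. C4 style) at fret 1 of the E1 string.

The open E1 string plus 1 semitone: E–F.
No B→C boundary is crossed, so the octave stays at 1.

F1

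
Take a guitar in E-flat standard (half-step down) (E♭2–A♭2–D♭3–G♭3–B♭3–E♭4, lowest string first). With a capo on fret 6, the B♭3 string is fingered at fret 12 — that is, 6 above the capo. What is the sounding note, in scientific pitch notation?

The capo raises the open B♭3 by 6 semitones to E4; fretting 6 more gives B♭3 + 6 + 6 = B♭3 + 12 semitones = B♭4.
(Also written A♯.)

B♭4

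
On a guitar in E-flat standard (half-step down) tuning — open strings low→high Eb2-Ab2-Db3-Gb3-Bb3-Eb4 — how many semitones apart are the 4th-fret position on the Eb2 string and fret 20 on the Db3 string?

26 semitones

Eb2 at fret 4 → G2 (MIDI 43); Db3 at fret 20 → A4 (MIDI 69).
43 − 69 = -26, so the two pitches are 26 semitones apart, with A4 the higher.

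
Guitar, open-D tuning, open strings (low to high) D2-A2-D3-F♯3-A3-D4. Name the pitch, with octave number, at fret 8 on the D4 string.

A♯4

Each fret is one semitone, so D4 + 8 = A♯4.
(Equivalently spelled B♭4.)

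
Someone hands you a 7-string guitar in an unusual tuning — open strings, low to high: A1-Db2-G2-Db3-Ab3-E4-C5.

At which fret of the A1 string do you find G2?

10

G2 is 10 semitones above the open A1 (A–Bb–B–C–…–F–Gb–G), so it sits at fret 10.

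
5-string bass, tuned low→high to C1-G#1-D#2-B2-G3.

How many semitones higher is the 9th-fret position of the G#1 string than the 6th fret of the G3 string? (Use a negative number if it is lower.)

-20 semitones

G#1 at fret 9 → F2 (MIDI 41); G3 at fret 6 → C#4 (MIDI 61).
41 − 61 = -20, so the two pitches are 20 semitones apart.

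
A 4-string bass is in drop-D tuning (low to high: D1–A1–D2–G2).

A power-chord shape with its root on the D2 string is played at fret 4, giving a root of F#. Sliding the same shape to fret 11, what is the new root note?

C#

Moving from fret 4 to fret 11 shifts the root by 7 semitones.
F# up 7 semitones is C#.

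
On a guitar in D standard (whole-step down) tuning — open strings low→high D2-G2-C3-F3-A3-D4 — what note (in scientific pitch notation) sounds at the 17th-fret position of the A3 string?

D5

The open A3 string plus 17 semitones: A–A#–B–C–…–C–C#–D.
The walk passes from B into C 2 times, so the octave number goes from 3 to 5.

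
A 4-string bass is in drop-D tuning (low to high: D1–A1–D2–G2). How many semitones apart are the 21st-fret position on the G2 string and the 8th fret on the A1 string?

G2 at fret 21 → E4 (MIDI 64); A1 at fret 8 → F2 (MIDI 41).
64 − 41 = 23, so the two pitches are 23 semitones apart, with E4 the higher.

23 semitones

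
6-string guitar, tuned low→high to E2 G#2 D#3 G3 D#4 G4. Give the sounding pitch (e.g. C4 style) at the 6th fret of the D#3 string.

A3

D#3 is MIDI 51. Adding 6 gives 57, which is A3.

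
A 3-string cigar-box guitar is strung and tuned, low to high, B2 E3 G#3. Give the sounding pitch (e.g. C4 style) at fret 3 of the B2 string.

The open B2 string plus 3 semitones: B–C–C#–D.
The walk passes from B into C once, so the octave number goes from 2 to 3.

D3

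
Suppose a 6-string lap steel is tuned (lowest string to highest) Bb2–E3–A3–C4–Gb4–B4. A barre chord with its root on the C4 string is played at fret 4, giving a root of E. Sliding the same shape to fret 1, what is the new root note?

Db

Moving from fret 4 to fret 1 shifts the root by -3 semitones.
E down 3 semitones is Db.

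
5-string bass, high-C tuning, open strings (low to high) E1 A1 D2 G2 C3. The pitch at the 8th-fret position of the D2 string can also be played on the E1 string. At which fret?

D2 at fret 8 is D2 + 8 semitones = A♯2.
The open E1 string is 10 semitones below the open D2, so the same pitch on the E1 string lies at fret 8 + 10 = 18.

18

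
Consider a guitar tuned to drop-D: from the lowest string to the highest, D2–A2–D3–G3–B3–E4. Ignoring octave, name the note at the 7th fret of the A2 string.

The open A2 string plus 7 semitones: A–A#–B–C–C#–D–D#–E.

E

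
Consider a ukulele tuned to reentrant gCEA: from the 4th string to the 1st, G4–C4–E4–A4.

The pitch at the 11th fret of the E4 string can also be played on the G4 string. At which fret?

8

Fret 11 on E4 is MIDI 64 + 11 = 75 (D#5). On the G4 string (open MIDI 67), that pitch is 75 − 67 = fret 8.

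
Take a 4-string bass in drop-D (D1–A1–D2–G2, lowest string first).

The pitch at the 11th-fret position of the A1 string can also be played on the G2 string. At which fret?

1

A1 at fret 11 is A1 + 11 semitones = G♯2.
The open G2 string is 10 semitones above the open A1, so the same pitch on the G2 string lies at fret 11 − 10 = 1.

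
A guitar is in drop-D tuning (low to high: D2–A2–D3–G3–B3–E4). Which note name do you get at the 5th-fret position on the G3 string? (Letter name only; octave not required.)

C

The open G3 string plus 5 semitones: G–G#–A–A#–B–C.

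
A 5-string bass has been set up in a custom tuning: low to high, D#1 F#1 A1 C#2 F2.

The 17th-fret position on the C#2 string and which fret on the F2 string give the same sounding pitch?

C#2 at fret 17 is C#2 + 17 semitones = F#3.
The open F2 string is 4 semitones above the open C#2, so the same pitch on the F2 string lies at fret 17 − 4 = 13.

13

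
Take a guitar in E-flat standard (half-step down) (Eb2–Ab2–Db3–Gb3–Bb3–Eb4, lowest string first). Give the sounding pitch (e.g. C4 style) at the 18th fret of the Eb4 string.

Eb4 is MIDI 63. Adding 18 gives 81, which is A5.

A5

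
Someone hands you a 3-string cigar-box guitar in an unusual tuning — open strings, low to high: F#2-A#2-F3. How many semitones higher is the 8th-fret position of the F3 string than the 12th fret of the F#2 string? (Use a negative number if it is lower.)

F3 at fret 8 → C#4 (MIDI 61); F#2 at fret 12 → F#3 (MIDI 54).
61 − 54 = 7, so the two pitches are 7 semitones apart.

7 semitones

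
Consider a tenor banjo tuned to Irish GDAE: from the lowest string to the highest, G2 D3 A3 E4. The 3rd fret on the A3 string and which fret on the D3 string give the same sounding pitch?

10

Fret 3 on A3 is MIDI 57 + 3 = 60 (C4). On the D3 string (open MIDI 50), that pitch is 60 − 50 = fret 10.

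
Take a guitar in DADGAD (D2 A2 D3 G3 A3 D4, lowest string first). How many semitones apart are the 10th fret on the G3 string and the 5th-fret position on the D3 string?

10 semitones

G3 at fret 10 → F4 (MIDI 65); D3 at fret 5 → G3 (MIDI 55).
65 − 55 = 10, so the two pitches are 10 semitones apart, with F4 the higher.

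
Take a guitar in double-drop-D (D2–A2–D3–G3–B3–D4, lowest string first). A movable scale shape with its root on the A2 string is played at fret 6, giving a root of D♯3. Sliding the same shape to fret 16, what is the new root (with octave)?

C♯4

Moving from fret 6 to fret 16 shifts the root by 10 semitones.
D♯3 up 10 semitones is C♯4.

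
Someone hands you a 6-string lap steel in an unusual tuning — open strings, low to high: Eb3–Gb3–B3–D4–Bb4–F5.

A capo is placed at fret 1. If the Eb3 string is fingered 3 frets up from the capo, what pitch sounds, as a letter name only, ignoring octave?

The capo raises the open Eb3 by 1 semitone to E3; fretting 3 more gives Eb3 + 1 + 3 = Eb3 + 4 semitones, landing on G.

G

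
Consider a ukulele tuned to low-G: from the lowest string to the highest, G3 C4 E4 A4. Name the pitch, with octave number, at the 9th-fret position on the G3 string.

E4

The open G3 string plus 9 semitones: G–G#–A–A#–B–C–C#–D–D#–E.
The walk passes from B into C once, so the octave number goes from 3 to 4.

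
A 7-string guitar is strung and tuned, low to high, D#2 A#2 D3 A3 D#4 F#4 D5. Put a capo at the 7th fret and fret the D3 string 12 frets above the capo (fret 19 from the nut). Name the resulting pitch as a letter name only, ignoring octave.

The capo raises the open D3 by 7 semitones to A3; fretting 12 more gives D3 + 7 + 12 = D3 + 19 semitones, landing on A.

A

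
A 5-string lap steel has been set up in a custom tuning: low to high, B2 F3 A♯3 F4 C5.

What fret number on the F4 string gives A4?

4

A4 is 4 semitones above the open F4 (F–F#–G–G#–A), so it sits at fret 4.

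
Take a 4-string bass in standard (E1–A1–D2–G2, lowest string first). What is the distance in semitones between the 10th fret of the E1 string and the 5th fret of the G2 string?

10 semitones

E1 at fret 10 → D2 (MIDI 38); G2 at fret 5 → C3 (MIDI 48).
38 − 48 = -10, so the two pitches are 10 semitones apart, with C3 the higher.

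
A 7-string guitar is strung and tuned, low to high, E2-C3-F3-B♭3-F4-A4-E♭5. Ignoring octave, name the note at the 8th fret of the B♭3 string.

G♭

B♭3 is MIDI 58. Adding 8 gives 66; 66 mod 12 = 6, i.e. G♭.
(Equivalently spelled F♯.)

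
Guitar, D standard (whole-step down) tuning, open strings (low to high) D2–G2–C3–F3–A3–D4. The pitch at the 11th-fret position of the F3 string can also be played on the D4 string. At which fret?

2

F3 at fret 11 is F3 + 11 semitones = E4.
The open D4 string is 9 semitones above the open F3, so the same pitch on the D4 string lies at fret 11 − 9 = 2.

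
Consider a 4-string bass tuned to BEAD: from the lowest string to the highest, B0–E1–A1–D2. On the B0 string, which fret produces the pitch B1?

B1 is 12 semitones above the open B0 (B–C–C#–D–…–A–A#–B), so it sits at fret 12.

12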